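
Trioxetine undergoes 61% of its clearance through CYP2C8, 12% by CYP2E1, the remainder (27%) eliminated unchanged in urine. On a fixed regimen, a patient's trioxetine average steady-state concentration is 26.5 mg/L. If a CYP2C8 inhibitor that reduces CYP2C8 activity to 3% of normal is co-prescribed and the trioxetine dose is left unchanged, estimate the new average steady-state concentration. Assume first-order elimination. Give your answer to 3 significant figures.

CYP2C8: 0.61 × 0.03 = 0.0183
CYP2E1: 0.12 (unchanged)
Other: 0.27 (unchanged)
Relative clearance = 0.0183 + 0.12 + 0.27 = 0.4083.
New average steady-state concentration = baseline ÷ relative clearance = 26.5 / 0.4083 = 64.9 mg/L.

64.9 mg/L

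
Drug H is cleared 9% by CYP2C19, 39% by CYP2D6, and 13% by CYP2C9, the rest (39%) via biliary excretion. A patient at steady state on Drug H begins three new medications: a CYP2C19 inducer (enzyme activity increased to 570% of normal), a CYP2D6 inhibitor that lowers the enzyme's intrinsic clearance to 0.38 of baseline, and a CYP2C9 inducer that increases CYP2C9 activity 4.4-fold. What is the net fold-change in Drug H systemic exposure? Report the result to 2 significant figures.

0.62

The CYP2C19 pathway (9% of clearance) is boosted to 5.7× activity: 0.09 × 5.7 = 0.513.
The CYP2D6 pathway (39% of clearance) falls to 0.38× activity: 0.39 × 0.38 = 0.1482.
The CYP2C9 pathway (13% of clearance) increases to 4.4× activity: 0.13 × 4.4 = 0.572.
Non-CYP routes (39%) are unchanged.
CL_new/CL_old = 0.513 + 0.1482 + 0.572 + 0.39 = 1.6232.
Because systemic exposure varies inversely with clearance, the combined effect is 1 / 1.6232 = 0.62.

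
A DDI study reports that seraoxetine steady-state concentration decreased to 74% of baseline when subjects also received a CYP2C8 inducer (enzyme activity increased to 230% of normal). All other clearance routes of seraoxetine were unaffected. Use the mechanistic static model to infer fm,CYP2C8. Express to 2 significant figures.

Call the CYP2C8 fraction fm. After the interaction, CL_new/CL_old = fm × 2.3 + (1 − fm).
Steady-state concentration ratio = 1 / (new CL fraction), so new CL fraction = 1 / 0.740 = 1.351.
fm × 2.3 + 1 − fm = 1.351  ⇒  fm × (2.3 − 1) = 0.3514  ⇒  fm = 0.27.

0.27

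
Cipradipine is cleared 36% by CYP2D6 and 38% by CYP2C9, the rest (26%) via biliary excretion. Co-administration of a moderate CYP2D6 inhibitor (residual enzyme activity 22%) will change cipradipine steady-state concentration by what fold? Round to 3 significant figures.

1.39

The CYP2D6 pathway (36% of clearance) falls to 0.22× activity: 0.36 × 0.22 = 0.0792.
CYP2C9 (38%) and the residual 26% are unaffected.
CL_new/CL_old = 0.0792 + 0.38 + 0.26 = 0.7192.
Since steady-state concentration ∝ 1/CL, the ratio is 1 / 0.7192 = 1.39.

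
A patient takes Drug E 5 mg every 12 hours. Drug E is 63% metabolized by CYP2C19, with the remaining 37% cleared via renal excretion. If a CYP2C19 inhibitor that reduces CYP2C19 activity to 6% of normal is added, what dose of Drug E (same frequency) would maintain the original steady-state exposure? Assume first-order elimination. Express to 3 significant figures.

2.04 mg

The CYP2C19 pathway (63% of clearance) falls to 0.06× activity: 0.63 × 0.06 = 0.0378.
The remaining 37% of clearance is unaffected.
Relative clearance = 0.0378 + 0.37 = 0.4078.
To maintain the same steady-state level, dose must scale with clearance: new dose = 5 × 0.4078 = 2.04 mg.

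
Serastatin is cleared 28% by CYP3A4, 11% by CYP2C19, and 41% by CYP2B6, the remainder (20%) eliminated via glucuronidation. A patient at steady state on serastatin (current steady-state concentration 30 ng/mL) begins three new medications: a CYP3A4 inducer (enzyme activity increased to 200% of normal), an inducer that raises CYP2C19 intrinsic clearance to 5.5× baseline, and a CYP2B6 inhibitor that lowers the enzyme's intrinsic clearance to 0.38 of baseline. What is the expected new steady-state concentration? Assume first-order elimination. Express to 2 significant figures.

The CYP3A4 pathway (28% of clearance) increases to 2× activity: 0.28 × 2 = 0.56.
The CYP2C19 pathway (11% of clearance) increases to 5.5× activity: 0.11 × 5.5 = 0.605.
The CYP2B6 pathway (41% of clearance) falls to 0.38× activity: 0.41 × 0.38 = 0.1558.
Non-CYP routes (20%) are unchanged.
Relative clearance = 0.56 + 0.605 + 0.1558 + 0.2 = 1.5208.
Steady-state concentration ∝ 1/CL: new value = 30 / 1.5208 = 20 ng/mL.

20 ng/mL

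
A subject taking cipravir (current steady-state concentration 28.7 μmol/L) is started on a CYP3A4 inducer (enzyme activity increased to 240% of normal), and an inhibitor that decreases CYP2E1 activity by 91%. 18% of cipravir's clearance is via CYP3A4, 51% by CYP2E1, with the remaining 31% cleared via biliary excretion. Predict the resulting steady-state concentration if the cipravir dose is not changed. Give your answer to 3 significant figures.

36.4 μmol/L

The CYP3A4 pathway (18% of clearance) rises to 2.4× activity: 0.18 × 2.4 = 0.432.
The CYP2E1 pathway (51% of clearance) drops to 0.09× activity: 0.51 × 0.09 = 0.0459.
The remaining 31% of clearance is unaffected.
CL_new/CL_old = 0.432 + 0.0459 + 0.31 = 0.7879.
New steady-state concentration = 28.7 / 0.7879 = 36.4 μmol/L (concentration scales inversely with clearance).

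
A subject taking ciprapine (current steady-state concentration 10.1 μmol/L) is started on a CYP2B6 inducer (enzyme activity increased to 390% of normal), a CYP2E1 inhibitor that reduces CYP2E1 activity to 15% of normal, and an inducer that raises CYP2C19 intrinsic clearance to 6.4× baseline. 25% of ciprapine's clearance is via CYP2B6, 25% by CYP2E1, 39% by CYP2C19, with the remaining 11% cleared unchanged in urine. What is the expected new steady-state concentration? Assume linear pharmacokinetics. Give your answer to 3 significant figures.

2.79 μmol/L

The CYP2B6 pathway (25% of clearance) is boosted to 3.9× activity: 0.25 × 3.9 = 0.975.
The CYP2E1 pathway (25% of clearance) falls to 0.15× activity: 0.25 × 0.15 = 0.0375.
The CYP2C19 pathway (39% of clearance) rises to 6.4× activity: 0.39 × 6.4 = 2.496.
Non-CYP routes (11%) are unchanged.
Relative clearance = 0.975 + 0.0375 + 2.496 + 0.11 = 3.6185.
Steady-state concentration ∝ 1/CL: new value = 10.1 / 3.6185 = 2.79 μmol/L.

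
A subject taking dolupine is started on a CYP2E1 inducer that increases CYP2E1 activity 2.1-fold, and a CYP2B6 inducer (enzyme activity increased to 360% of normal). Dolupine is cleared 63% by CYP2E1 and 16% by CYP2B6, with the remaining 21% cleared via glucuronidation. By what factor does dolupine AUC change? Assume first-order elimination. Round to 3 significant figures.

The CYP2E1 pathway (63% of clearance) rises to 2.1× activity: 0.63 × 2.1 = 1.323.
The CYP2B6 pathway (16% of clearance) increases to 3.6× activity: 0.16 × 3.6 = 0.576.
The remaining 21% of clearance is unaffected.
CL_new/CL_old = 1.323 + 0.576 + 0.21 = 2.109.
AUC ∝ 1/CL: fold-change = 1 / 2.109 = 0.474.

0.474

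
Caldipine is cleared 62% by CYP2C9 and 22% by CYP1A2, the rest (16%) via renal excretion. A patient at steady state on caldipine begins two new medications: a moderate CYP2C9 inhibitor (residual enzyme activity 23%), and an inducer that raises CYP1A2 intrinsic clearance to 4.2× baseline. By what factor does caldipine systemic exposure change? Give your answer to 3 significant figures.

CYP2C9: 0.62 × 0.23 = 0.1426
CYP1A2: 0.22 × 4.2 = 0.924
Other: 0.16 (unchanged)
Relative clearance = 0.1426 + 0.924 + 0.16 = 1.2266.
Net systemic exposure ratio = 1 / 1.2266 = 0.815.

0.815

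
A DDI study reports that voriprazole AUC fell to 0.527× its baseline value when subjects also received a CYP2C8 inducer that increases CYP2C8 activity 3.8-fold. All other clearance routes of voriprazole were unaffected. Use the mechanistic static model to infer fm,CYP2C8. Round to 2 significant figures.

CL'/CL = 1 / 0.527 = 1.898
3.8·fm + (1 − fm) = 1.898
fm = (1.898 − 1) / (3.8 − 1) = 0.32

0.32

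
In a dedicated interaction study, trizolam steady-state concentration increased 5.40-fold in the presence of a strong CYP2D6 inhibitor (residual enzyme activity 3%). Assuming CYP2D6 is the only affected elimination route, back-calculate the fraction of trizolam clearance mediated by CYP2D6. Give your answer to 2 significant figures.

0.84

Call the CYP2D6 fraction fm. After the interaction, CL_new/CL_old = fm × 0.03 + (1 − fm).
Steady-state concentration ratio = 1 / (new CL fraction), so new CL fraction = 1 / 5.40 = 0.1852.
fm × 0.03 + 1 − fm = 0.1852  ⇒  fm × (0.03 − 1) = −0.8148  ⇒  fm = 0.84.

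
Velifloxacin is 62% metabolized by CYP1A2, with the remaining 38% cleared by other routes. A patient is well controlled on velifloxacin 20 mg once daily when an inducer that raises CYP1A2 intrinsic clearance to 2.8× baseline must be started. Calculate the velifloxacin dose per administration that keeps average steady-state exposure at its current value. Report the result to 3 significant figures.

42.3 mg

The CYP1A2 pathway (62% of clearance) is boosted to 2.8× activity: 0.62 × 2.8 = 1.736.
The remaining 38% of clearance is unaffected.
New clearance relative to baseline: 1.736 + 0.38 = 2.116.
Css,avg = (dose rate)/CL, so holding Css fixed requires dose ∝ CL: 20 × 2.116 = 42.3 mg.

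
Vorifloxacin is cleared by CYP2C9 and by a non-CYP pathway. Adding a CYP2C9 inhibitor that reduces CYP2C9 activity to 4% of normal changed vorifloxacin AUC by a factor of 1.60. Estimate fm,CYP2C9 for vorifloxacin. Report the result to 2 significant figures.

Call the CYP2C9 fraction fm. After the interaction, CL_new/CL_old = fm × 0.04 + (1 − fm).
AUC ratio = 1 / (new CL fraction), so new CL fraction = 1 / 1.60 = 0.625.
fm × 0.04 + 1 − fm = 0.625  ⇒  fm × (0.04 − 1) = −0.375  ⇒  fm = 0.39.

0.39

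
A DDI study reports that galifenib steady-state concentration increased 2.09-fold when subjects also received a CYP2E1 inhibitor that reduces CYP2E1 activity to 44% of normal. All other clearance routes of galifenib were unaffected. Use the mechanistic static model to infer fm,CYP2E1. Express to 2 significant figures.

Call the CYP2E1 fraction fm. After the interaction, CL_new/CL_old = fm × 0.44 + (1 − fm).
Steady-state concentration ratio = 1 / (new CL fraction), so new CL fraction = 1 / 2.09 = 0.4785.
fm × 0.44 + 1 − fm = 0.4785  ⇒  fm × (0.44 − 1) = −0.5215  ⇒  fm = 0.93.

0.93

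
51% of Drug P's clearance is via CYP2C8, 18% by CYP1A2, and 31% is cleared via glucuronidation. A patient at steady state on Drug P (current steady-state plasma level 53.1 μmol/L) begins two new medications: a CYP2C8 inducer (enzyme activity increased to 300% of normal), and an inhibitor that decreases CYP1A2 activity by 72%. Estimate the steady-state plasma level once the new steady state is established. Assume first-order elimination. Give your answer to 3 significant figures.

28.1 μmol/L

The CYP2C8 pathway (51% of clearance) increases to 3× activity: 0.51 × 3 = 1.53.
The CYP1A2 pathway (18% of clearance) is reduced to 0.28× activity: 0.18 × 0.28 = 0.0504.
The remaining 31% of clearance is unaffected.
Relative clearance = 1.53 + 0.0504 + 0.31 = 1.8904.
New steady-state plasma level = 53.1 / 1.8904 = 28.1 μmol/L (concentration scales inversely with clearance).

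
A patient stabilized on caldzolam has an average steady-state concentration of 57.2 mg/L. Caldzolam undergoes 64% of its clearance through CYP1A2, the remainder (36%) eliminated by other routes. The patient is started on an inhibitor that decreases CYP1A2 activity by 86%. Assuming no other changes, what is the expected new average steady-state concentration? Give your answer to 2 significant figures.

The CYP1A2 pathway (64% of clearance) is reduced to 0.14× activity: 0.64 × 0.14 = 0.0896.
Non-CYP routes (36%) are unchanged.
Relative clearance = 0.0896 + 0.36 = 0.4496.
New average steady-state concentration = baseline ÷ relative clearance = 57.2 / 0.4496 = 1.3 × 10² mg/L.

1.3 × 10² mg/L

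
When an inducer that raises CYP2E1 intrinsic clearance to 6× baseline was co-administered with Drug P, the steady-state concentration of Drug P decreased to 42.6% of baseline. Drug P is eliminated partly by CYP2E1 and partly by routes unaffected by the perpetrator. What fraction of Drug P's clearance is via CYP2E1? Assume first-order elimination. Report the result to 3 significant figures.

Let fm be the CYP2E1 fraction. New clearance relative to baseline = fm × 6 + (1 − fm).
Steady-state concentration ratio = 1 / (new CL fraction), so new CL fraction = 1 / 0.426 = 2.347.
fm × 6 + 1 − fm = 2.347  ⇒  fm × (6 − 1) = 1.347  ⇒  fm = 0.269.

0.269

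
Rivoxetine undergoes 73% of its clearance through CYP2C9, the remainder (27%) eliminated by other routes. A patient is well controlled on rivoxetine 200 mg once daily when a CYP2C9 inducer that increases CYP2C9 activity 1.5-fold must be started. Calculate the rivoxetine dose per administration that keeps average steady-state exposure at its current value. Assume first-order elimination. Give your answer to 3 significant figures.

The CYP2C9 pathway (73% of clearance) rises to 1.5× activity: 0.73 × 1.5 = 1.095.
Non-CYP routes (27%) are unchanged.
New clearance relative to baseline: 1.095 + 0.27 = 1.365.
Css,avg = (dose rate)/CL, so holding Css fixed requires dose ∝ CL: 200 × 1.365 = 273 mg.

273 mg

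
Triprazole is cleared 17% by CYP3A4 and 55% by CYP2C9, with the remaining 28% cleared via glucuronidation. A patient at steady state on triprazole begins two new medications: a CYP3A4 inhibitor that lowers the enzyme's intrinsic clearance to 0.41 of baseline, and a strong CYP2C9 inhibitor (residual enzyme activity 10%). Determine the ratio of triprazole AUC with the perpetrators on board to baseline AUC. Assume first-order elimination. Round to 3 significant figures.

CYP3A4: 0.17 × 0.41 = 0.0697
CYP2C9: 0.55 × 0.1 = 0.055
Other: 0.28 (unchanged)
Relative clearance = 0.0697 + 0.055 + 0.28 = 0.4047.
Because AUC varies inversely with clearance, the combined effect is 1 / 0.4047 = 2.47.

2.47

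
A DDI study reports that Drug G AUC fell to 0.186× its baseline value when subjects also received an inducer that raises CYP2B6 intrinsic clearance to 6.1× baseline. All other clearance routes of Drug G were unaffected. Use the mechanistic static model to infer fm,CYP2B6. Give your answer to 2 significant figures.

Write x for the fraction cleared via CYP2B6. The observed AUC change means clearance rose to 1/0.186 = 5.376 of baseline.
Only the CYP2B6 route changed, so 5.376 = x·6.1 + (1 − x), giving x = 0.86.

0.86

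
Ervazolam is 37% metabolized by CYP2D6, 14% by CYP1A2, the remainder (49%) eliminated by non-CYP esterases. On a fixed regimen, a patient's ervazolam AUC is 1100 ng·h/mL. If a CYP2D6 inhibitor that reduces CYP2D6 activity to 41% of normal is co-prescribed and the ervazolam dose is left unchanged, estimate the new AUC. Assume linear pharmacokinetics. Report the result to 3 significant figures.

1.41 × 10³ ng·h/mL

The CYP2D6 pathway (37% of clearance) is reduced to 0.41× activity: 0.37 × 0.41 = 0.1517.
CYP1A2 (14%) and the residual 49% are unaffected.
CL_new/CL_old = 0.1517 + 0.14 + 0.49 = 0.7817.
With dosing unchanged, AUC scales as 1/CL: 1100 / 0.7817 = 1.41 × 10³ ng·h/mL.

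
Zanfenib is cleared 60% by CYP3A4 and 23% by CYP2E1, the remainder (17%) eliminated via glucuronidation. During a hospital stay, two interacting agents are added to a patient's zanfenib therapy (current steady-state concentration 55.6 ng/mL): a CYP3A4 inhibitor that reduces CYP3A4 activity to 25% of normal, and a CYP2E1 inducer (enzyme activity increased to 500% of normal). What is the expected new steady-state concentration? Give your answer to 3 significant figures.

37.8 ng/mL

The CYP3A4 pathway (60% of clearance) drops to 0.25× activity: 0.6 × 0.25 = 0.15.
The CYP2E1 pathway (23% of clearance) rises to 5× activity: 0.23 × 5 = 1.15.
Non-CYP routes (17%) are unchanged.
Relative clearance = 0.15 + 1.15 + 0.17 = 1.47.
Steady-state concentration ∝ 1/CL: new value = 55.6 / 1.47 = 37.8 ng/mL.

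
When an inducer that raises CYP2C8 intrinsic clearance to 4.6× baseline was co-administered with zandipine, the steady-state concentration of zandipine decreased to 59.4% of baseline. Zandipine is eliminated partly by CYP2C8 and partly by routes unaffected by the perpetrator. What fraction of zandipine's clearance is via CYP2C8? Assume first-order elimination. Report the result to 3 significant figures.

Call the CYP2C8 fraction fm. After the interaction, CL_new/CL_old = fm × 4.6 + (1 − fm).
Steady-state concentration ratio = 1 / (new CL fraction), so new CL fraction = 1 / 0.594 = 1.684.
fm × 4.6 + 1 − fm = 1.684  ⇒  fm × (4.6 − 1) = 0.6835  ⇒  fm = 0.190.

0.190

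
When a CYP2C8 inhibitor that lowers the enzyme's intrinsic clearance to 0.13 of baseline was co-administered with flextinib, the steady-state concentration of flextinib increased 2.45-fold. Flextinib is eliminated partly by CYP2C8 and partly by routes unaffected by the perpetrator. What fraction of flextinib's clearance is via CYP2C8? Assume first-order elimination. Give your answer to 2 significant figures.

0.68

Write x for the fraction cleared via CYP2C8. The observed steady-state concentration change means clearance fell to 1/2.45 = 0.4082 of baseline.
Setting x·0.13 + (1 − x) = 0.4082 and solving: x = (0.4082 − 1)/(0.13 − 1) = 0.68.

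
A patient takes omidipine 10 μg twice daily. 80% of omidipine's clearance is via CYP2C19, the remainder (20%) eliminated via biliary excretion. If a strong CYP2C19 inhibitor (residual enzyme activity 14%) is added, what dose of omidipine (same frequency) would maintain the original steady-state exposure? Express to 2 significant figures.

3.1 μg

The CYP2C19 pathway (80% of clearance) falls to 0.14× activity: 0.8 × 0.14 = 0.112.
Non-CYP routes (20%) are unchanged.
CL_new/CL_old = 0.112 + 0.2 = 0.312.
Css,avg = (dose rate)/CL, so holding Css fixed requires dose ∝ CL: 10 × 0.312 = 3.1 μg.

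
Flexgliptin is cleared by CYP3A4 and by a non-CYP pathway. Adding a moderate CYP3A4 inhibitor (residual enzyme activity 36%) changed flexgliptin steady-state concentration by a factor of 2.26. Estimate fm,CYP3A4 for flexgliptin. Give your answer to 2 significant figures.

0.87

CL'/CL = 1 / 2.26 = 0.4425
0.36·fm + (1 − fm) = 0.4425
fm = (0.4425 − 1) / (0.36 − 1) = 0.87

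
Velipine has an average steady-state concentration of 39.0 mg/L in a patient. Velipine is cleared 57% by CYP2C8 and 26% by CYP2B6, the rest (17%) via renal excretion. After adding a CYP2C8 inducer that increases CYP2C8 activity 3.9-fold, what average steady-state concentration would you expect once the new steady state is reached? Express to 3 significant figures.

CYP2C8: 0.57 × 3.9 = 2.223
CYP2B6: 0.26 (unchanged)
Other: 0.17 (unchanged)
CL_new/CL_old = 2.223 + 0.26 + 0.17 = 2.653.
Average steady-state concentration ∝ 1/CL, so new value = 39.0 / 2.653 = 14.7 mg/L.

14.7 mg/L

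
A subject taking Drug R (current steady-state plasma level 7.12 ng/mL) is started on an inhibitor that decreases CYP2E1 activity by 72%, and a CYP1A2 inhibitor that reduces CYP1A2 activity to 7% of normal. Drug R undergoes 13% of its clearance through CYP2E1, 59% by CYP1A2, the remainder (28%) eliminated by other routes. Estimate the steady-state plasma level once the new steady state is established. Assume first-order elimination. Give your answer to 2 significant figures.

The CYP2E1 pathway (13% of clearance) is reduced to 0.28× activity: 0.13 × 0.28 = 0.0364.
The CYP1A2 pathway (59% of clearance) is reduced to 0.07× activity: 0.59 × 0.07 = 0.0413.
Non-CYP routes (28%) are unchanged.
New clearance relative to baseline: 0.0364 + 0.0413 + 0.28 = 0.3577.
Steady-state plasma level ∝ 1/CL: new value = 7.12 / 0.3577 = 20 ng/mL.

20 ng/mL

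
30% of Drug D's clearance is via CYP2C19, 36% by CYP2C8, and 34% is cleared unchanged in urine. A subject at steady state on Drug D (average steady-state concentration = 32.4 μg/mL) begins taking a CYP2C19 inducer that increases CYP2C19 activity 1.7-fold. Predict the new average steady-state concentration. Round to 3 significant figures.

CYP2C19: 0.3 × 1.7 = 0.51
CYP2C8: 0.36 (unchanged)
Other: 0.34 (unchanged)
Relative clearance = 0.51 + 0.36 + 0.34 = 1.21.
New average steady-state concentration = baseline ÷ relative clearance = 32.4 / 1.21 = 26.8 μg/mL.

26.8 μg/mL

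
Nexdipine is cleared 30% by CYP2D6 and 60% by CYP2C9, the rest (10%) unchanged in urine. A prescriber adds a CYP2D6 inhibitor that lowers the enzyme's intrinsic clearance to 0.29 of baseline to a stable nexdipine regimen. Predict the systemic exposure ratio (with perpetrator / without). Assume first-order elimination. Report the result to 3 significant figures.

CYP2D6: 0.3 × 0.29 = 0.087
CYP2C9: 0.6 (unchanged)
Other: 0.1 (unchanged)
New clearance relative to baseline: 0.087 + 0.6 + 0.1 = 0.787.
Systemic exposure is inversely proportional to clearance, so the fold-change is 1 / 0.787 = 1.27.

1.27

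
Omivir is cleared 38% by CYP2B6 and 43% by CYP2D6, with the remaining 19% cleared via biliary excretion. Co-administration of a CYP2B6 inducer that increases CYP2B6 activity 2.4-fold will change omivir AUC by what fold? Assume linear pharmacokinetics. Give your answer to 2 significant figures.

0.65

CYP2B6: 0.38 × 2.4 = 0.912
CYP2D6: 0.43 (unchanged)
Other: 0.19 (unchanged)
CL_new/CL_old = 0.912 + 0.43 + 0.19 = 1.532.
Since AUC ∝ 1/CL, the ratio is 1 / 1.532 = 0.65.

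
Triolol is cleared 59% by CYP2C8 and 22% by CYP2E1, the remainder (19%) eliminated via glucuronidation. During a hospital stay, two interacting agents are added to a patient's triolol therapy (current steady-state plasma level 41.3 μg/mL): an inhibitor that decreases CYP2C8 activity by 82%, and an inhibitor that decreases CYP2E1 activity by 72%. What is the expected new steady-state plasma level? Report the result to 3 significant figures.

115 μg/mL

CYP2C8: 0.59 × 0.18 = 0.1062
CYP2E1: 0.22 × 0.28 = 0.0616
Other: 0.19 (unchanged)
CL_new/CL_old = 0.1062 + 0.0616 + 0.19 = 0.3578.
Dividing the baseline by the relative clearance: 41.3 / 0.3578 = 115 μg/mL.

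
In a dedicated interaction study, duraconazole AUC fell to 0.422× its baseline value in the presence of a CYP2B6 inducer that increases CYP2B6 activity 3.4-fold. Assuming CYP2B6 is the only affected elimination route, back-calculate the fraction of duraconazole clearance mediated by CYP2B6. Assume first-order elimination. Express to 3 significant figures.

Write x for the fraction cleared via CYP2B6. The observed AUC change means clearance rose to 1/0.422 = 2.37 of baseline.
Only the CYP2B6 route changed, so 2.37 = x·3.4 + (1 − x), giving x = 0.571.

0.571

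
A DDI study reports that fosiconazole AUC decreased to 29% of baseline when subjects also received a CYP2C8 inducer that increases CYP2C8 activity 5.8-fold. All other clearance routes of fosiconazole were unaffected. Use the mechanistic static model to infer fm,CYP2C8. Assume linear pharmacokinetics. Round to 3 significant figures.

CL'/CL = 1 / 0.290 = 3.448
5.8·fm + (1 − fm) = 3.448
fm = (3.448 − 1) / (5.8 − 1) = 0.510

0.510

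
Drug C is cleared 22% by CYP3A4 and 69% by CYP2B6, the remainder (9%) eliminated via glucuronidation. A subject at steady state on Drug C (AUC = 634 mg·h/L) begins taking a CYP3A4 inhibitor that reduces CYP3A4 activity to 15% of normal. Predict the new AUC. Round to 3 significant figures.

780 mg·h/L

CYP3A4: 0.22 × 0.15 = 0.033
CYP2B6: 0.69 (unchanged)
Other: 0.09 (unchanged)
CL_new/CL_old = 0.033 + 0.69 + 0.09 = 0.813.
With dosing unchanged, AUC scales as 1/CL: 634 / 0.813 = 780 mg·h/L.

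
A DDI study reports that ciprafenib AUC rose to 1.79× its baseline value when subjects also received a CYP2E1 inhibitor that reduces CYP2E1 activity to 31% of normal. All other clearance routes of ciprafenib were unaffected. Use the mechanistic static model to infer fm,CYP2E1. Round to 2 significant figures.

Write x for the fraction cleared via CYP2E1. The observed AUC change means clearance fell to 1/1.79 = 0.5587 of baseline.
Setting x·0.31 + (1 − x) = 0.5587 and solving: x = (0.5587 − 1)/(0.31 − 1) = 0.64.

0.64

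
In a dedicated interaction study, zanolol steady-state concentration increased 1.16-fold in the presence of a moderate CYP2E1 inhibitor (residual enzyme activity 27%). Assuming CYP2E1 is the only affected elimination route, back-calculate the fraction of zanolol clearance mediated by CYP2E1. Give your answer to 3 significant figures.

Write x for the fraction cleared via CYP2E1. The observed steady-state concentration change means clearance fell to 1/1.16 = 0.8621 of baseline.
Setting x·0.27 + (1 − x) = 0.8621 and solving: x = (0.8621 − 1)/(0.27 − 1) = 0.189.

0.189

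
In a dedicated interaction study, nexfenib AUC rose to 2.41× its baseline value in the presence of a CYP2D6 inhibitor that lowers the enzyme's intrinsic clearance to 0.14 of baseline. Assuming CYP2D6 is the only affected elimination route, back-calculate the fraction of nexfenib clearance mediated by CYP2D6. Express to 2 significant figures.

0.68

Let fm be the CYP2D6 fraction. New clearance relative to baseline = fm × 0.14 + (1 − fm).
AUC ratio = 1 / (new CL fraction), so new CL fraction = 1 / 2.41 = 0.4149.
fm × 0.14 + 1 − fm = 0.4149  ⇒  fm × (0.14 − 1) = −0.5851  ⇒  fm = 0.68.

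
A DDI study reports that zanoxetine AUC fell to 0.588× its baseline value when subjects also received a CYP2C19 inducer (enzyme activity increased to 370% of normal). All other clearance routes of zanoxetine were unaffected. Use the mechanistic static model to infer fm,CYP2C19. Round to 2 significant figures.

CL'/CL = 1 / 0.588 = 1.701
3.7·fm + (1 − fm) = 1.701
fm = (1.701 − 1) / (3.7 − 1) = 0.26

0.26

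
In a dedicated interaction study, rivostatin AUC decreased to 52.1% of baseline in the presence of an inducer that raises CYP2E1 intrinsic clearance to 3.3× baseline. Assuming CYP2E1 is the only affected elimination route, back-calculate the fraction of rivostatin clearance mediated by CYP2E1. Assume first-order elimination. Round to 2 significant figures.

CL'/CL = 1 / 0.521 = 1.919
3.3·fm + (1 − fm) = 1.919
fm = (1.919 − 1) / (3.3 − 1) = 0.40

0.40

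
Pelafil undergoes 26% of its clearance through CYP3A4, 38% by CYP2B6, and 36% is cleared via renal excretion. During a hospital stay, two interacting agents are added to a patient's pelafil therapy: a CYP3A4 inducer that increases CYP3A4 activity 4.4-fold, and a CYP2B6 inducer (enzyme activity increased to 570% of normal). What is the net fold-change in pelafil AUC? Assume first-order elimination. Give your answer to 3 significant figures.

CYP3A4: 0.26 × 4.4 = 1.144
CYP2B6: 0.38 × 5.7 = 2.166
Other: 0.36 (unchanged)
Relative clearance = 1.144 + 2.166 + 0.36 = 3.67.
AUC ∝ 1/CL: fold-change = 1 / 3.67 = 0.272.

0.272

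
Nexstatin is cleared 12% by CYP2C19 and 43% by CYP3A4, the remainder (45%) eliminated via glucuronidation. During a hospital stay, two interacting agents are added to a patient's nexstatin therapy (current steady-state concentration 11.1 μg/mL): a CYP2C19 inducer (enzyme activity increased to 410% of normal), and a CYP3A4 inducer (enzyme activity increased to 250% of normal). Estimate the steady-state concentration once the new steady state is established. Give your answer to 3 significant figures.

5.50 μg/mL

The CYP2C19 pathway (12% of clearance) increases to 4.1× activity: 0.12 × 4.1 = 0.492.
The CYP3A4 pathway (43% of clearance) rises to 2.5× activity: 0.43 × 2.5 = 1.075.
The remaining 45% of clearance is unaffected.
New clearance relative to baseline: 0.492 + 1.075 + 0.45 = 2.017.
New steady-state concentration = 11.1 / 2.017 = 5.50 μg/mL (concentration scales inversely with clearance).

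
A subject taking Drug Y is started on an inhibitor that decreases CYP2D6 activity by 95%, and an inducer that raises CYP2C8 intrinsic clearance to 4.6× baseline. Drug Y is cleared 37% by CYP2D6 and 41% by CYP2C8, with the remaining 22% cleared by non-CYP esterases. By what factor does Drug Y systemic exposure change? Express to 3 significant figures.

0.471

CYP2D6: 0.37 × 0.05 = 0.0185
CYP2C8: 0.41 × 4.6 = 1.886
Other: 0.22 (unchanged)
New clearance relative to baseline: 0.0185 + 1.886 + 0.22 = 2.1245.
Because systemic exposure varies inversely with clearance, the combined effect is 1 / 2.1245 = 0.471.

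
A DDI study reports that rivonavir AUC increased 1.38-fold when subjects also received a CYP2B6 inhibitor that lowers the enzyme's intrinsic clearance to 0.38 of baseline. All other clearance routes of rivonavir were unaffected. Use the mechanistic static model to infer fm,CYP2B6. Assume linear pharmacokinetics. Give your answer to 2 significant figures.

0.44

CL'/CL = 1 / 1.38 = 0.7246
0.38·fm + (1 − fm) = 0.7246
fm = (0.7246 − 1) / (0.38 − 1) = 0.44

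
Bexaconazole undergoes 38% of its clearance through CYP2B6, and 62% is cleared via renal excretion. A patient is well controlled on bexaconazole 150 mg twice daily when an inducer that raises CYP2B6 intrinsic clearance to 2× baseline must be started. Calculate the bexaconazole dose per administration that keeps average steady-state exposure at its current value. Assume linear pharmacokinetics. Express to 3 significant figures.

CYP2B6: 0.38 × 2 = 0.76
Other: 0.62 (unchanged)
CL_new/CL_old = 0.76 + 0.62 = 1.38.
To maintain the same steady-state level, dose must scale with clearance: new dose = 150 × 1.38 = 207 mg.

207 mg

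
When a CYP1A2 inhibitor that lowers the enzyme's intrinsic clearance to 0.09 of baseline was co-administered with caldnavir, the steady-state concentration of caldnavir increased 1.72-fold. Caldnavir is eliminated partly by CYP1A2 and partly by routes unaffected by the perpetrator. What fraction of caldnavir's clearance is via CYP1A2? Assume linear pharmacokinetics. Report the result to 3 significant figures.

Let fm be the CYP1A2 fraction. New clearance relative to baseline = fm × 0.09 + (1 − fm).
Steady-state concentration ratio = 1 / (new CL fraction), so new CL fraction = 1 / 1.72 = 0.5814.
fm × 0.09 + 1 − fm = 0.5814  ⇒  fm × (0.09 − 1) = −0.4186  ⇒  fm = 0.460.

0.460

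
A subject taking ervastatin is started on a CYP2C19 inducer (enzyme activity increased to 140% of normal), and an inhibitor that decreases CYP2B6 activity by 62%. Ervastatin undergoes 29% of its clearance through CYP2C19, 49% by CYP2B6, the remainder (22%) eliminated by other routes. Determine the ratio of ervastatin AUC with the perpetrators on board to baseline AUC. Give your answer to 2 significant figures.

The CYP2C19 pathway (29% of clearance) rises to 1.4× activity: 0.29 × 1.4 = 0.406.
The CYP2B6 pathway (49% of clearance) is reduced to 0.38× activity: 0.49 × 0.38 = 0.1862.
The remaining 22% of clearance is unaffected.
Relative clearance = 0.406 + 0.1862 + 0.22 = 0.8122.
Because AUC varies inversely with clearance, the combined effect is 1 / 0.8122 = 1.2.

1.2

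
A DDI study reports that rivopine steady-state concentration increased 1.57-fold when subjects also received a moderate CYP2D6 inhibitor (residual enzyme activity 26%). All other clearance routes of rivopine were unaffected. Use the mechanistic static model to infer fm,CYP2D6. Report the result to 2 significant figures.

0.49

Call the CYP2D6 fraction fm. After the interaction, CL_new/CL_old = fm × 0.26 + (1 − fm).
Steady-state concentration ratio = 1 / (new CL fraction), so new CL fraction = 1 / 1.57 = 0.6369.
fm × 0.26 + 1 − fm = 0.6369  ⇒  fm × (0.26 − 1) = −0.3631  ⇒  fm = 0.49.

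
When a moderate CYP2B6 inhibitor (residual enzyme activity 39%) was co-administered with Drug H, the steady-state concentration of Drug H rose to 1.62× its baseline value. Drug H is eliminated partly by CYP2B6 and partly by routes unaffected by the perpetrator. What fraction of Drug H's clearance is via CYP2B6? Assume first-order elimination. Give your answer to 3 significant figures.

Let x = fm,CYP2B6. Because steady-state concentration ∝ 1/CL, relative clearance fell to 1/1.62 = 0.6173.
Setting x·0.39 + (1 − x) = 0.6173 and solving: x = (0.6173 − 1)/(0.39 − 1) = 0.627.

0.627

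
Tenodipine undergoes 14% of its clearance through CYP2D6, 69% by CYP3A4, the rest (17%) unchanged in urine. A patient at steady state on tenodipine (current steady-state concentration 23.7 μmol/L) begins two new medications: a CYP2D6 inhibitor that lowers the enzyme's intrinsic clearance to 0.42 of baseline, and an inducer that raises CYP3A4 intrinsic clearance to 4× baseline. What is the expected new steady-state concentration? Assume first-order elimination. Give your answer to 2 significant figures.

The CYP2D6 pathway (14% of clearance) drops to 0.42× activity: 0.14 × 0.42 = 0.0588.
The CYP3A4 pathway (69% of clearance) increases to 4× activity: 0.69 × 4 = 2.76.
Non-CYP routes (17%) are unchanged.
CL_new/CL_old = 0.0588 + 2.76 + 0.17 = 2.9888.
Dividing the baseline by the relative clearance: 23.7 / 2.9888 = 7.9 μmol/L.

7.9 μmol/L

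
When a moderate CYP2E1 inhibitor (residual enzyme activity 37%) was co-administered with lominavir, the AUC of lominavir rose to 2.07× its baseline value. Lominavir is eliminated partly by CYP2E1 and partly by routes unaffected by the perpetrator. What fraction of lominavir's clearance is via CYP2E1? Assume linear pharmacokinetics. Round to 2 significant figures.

0.82

Write x for the fraction cleared via CYP2E1. The observed AUC change means clearance fell to 1/2.07 = 0.4831 of baseline.
Only the CYP2E1 route changed, so 0.4831 = x·0.37 + (1 − x), giving x = 0.82.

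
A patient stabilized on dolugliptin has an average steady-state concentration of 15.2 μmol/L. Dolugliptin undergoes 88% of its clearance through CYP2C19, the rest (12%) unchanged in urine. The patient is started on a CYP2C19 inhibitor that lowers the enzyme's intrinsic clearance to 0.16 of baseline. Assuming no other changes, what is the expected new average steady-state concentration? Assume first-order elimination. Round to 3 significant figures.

The CYP2C19 pathway (88% of clearance) is reduced to 0.16× activity: 0.88 × 0.16 = 0.1408.
Non-CYP routes (12%) are unchanged.
CL_new/CL_old = 0.1408 + 0.12 = 0.2608.
New average steady-state concentration = baseline ÷ relative clearance = 15.2 / 0.2608 = 58.3 μmol/L.

58.3 μmol/L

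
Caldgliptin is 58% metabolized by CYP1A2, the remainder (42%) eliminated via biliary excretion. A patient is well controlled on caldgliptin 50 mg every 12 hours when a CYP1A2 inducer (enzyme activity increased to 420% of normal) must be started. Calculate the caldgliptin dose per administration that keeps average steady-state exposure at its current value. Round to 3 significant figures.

The CYP1A2 pathway (58% of clearance) increases to 4.2× activity: 0.58 × 4.2 = 2.436.
The remaining 42% of clearance is unaffected.
New clearance relative to baseline: 2.436 + 0.42 = 2.856.
Exposure is unchanged when dose changes in proportion to clearance. New dose = 50 mg × 2.856 = 143 mg.

143 mg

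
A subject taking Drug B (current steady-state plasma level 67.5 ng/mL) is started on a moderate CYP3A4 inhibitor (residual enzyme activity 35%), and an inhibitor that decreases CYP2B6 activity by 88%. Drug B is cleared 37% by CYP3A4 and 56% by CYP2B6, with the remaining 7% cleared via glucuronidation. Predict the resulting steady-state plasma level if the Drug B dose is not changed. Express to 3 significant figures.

The CYP3A4 pathway (37% of clearance) drops to 0.35× activity: 0.37 × 0.35 = 0.1295.
The CYP2B6 pathway (56% of clearance) drops to 0.12× activity: 0.56 × 0.12 = 0.0672.
Non-CYP routes (7%) are unchanged.
Relative clearance = 0.1295 + 0.0672 + 0.07 = 0.2667.
New steady-state plasma level = 67.5 / 0.2667 = 253 ng/mL (concentration scales inversely with clearance).

253 ng/mL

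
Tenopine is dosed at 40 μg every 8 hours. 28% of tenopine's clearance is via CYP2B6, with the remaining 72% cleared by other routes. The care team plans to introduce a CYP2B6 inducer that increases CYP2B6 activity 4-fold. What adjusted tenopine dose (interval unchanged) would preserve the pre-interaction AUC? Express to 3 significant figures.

The CYP2B6 pathway (28% of clearance) is boosted to 4× activity: 0.28 × 4 = 1.12.
The remaining 72% of clearance is unaffected.
Relative clearance = 1.12 + 0.72 = 1.84.
Css,avg = (dose rate)/CL, so holding Css fixed requires dose ∝ CL: 40 × 1.84 = 73.6 μg.

73.6 μg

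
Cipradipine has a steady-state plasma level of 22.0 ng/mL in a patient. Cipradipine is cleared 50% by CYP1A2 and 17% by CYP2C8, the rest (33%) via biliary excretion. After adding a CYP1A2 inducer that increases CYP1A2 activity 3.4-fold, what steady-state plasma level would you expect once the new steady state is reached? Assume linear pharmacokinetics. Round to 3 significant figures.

CYP1A2: 0.5 × 3.4 = 1.7
CYP2C8: 0.17 (unchanged)
Other: 0.33 (unchanged)
New clearance relative to baseline: 1.7 + 0.17 + 0.33 = 2.2.
Steady-state plasma level ∝ 1/CL, so new value = 22.0 / 2.2 = 10.0 ng/mL.

10.0 ng/mL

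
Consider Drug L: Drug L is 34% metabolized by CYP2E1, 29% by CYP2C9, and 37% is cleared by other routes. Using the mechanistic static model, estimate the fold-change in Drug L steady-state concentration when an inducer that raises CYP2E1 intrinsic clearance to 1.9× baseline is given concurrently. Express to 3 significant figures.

CYP2E1: 0.34 × 1.9 = 0.646
CYP2C9: 0.29 (unchanged)
Other: 0.37 (unchanged)
Relative clearance = 0.646 + 0.29 + 0.37 = 1.306.
Since steady-state concentration ∝ 1/CL, the ratio is 1 / 1.306 = 0.766.

0.766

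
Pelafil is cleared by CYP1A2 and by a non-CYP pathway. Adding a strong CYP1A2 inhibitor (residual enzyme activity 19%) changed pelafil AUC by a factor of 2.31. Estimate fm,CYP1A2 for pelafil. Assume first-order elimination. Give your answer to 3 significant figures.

0.700

Call the CYP1A2 fraction fm. After the interaction, CL_new/CL_old = fm × 0.19 + (1 − fm).
AUC ratio = 1 / (new CL fraction), so new CL fraction = 1 / 2.31 = 0.4329.
fm × 0.19 + 1 − fm = 0.4329  ⇒  fm × (0.19 − 1) = −0.5671  ⇒  fm = 0.700.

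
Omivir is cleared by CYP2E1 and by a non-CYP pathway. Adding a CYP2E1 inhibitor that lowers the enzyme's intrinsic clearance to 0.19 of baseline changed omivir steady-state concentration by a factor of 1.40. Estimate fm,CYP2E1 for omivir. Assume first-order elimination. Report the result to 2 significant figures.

Let x = fm,CYP2E1. Because steady-state concentration ∝ 1/CL, relative clearance fell to 1/1.40 = 0.7143.
Only the CYP2E1 route changed, so 0.7143 = x·0.19 + (1 − x), giving x = 0.35.

0.35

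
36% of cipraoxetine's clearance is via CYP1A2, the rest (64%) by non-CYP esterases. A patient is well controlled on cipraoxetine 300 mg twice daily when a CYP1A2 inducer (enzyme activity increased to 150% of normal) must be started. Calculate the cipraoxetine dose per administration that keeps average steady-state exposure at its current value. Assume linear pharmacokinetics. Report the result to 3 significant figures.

354 mg

The CYP1A2 pathway (36% of clearance) increases to 1.5× activity: 0.36 × 1.5 = 0.54.
Non-CYP routes (64%) are unchanged.
New clearance relative to baseline: 0.54 + 0.64 = 1.18.
Css,avg = (dose rate)/CL, so holding Css fixed requires dose ∝ CL: 300 × 1.18 = 354 mg.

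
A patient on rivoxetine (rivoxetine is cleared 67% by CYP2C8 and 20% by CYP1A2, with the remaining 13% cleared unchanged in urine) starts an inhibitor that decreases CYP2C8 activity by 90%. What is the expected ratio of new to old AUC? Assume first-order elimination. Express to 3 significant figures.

2.52

The CYP2C8 pathway (67% of clearance) falls to 0.1× activity: 0.67 × 0.1 = 0.067.
CYP1A2 (20%) and the residual 13% are unaffected.
New clearance relative to baseline: 0.067 + 0.2 + 0.13 = 0.397.
Since AUC ∝ 1/CL, the ratio is 1 / 0.397 = 2.52.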